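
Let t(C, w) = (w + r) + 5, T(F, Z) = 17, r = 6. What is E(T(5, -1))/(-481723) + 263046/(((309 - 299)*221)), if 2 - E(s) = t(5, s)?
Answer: 63357682859/532303915 ≈ 119.03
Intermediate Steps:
t(C, w) = 11 + w (t(C, w) = (w + 6) + 5 = (6 + w) + 5 = 11 + w)
E(s) = -9 - s (E(s) = 2 - (11 + s) = 2 + (-11 - s) = -9 - s)
E(T(5, -1))/(-481723) + 263046/(((309 - 299)*221)) = (-9 - 1*17)/(-481723) + 263046/(((309 - 299)*221)) = (-9 - 17)*(-1/481723) + 263046/((10*221)) = -26*(-1/481723) + 263046/2210 = 26/481723 + 263046*(1/2210) = 26/481723 + 131523/1105 = 63357682859/532303915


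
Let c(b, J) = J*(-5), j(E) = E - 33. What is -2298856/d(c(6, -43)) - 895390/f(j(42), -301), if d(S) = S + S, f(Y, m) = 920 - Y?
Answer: -1239637758/195865 ≈ -6329.0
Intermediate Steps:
j(E) = -33 + E
c(b, J) = -5*J
d(S) = 2*S
-2298856/d(c(6, -43)) - 895390/f(j(42), -301) = -2298856/(2*(-5*(-43))) - 895390/(920 - (-33 + 42)) = -2298856/(2*215) - 895390/(920 - 1*9) = -2298856/430 - 895390/(920 - 9) = -2298856*1/430 - 895390/911 = -1149428/215 - 895390*1/911 = -1149428/215 - 895390/911 = -1239637758/195865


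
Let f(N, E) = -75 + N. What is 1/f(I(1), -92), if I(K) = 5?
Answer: -1/70 ≈ -0.014286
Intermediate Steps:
1/f(I(1), -92) = 1/(-75 + 5) = 1/(-70) = -1/70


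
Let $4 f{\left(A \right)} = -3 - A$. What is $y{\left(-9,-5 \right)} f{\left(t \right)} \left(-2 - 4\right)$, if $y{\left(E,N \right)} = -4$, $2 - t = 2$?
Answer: $-18$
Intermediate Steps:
$t = 0$ ($t = 2 - 2 = 0$)
$f{\left(A \right)} = - \frac{3}{4} - \frac{A}{4}$ ($f{\left(A \right)} = \frac{-3 - A}{4} = - \frac{3}{4} - \frac{A}{4}$)
$y{\left(-9,-5 \right)} f{\left(t \right)} \left(-2 - 4\right) = - 4 \left(- \frac{3}{4} - 0\right) \left(-2 - 4\right) = - 4 \left(- \frac{3}{4} + 0\right) \left(-6\right) = - 4 \left(\left(- \frac{3}{4}\right) \left(-6\right)\right) = \left(-4\right) \frac{9}{2} = -18$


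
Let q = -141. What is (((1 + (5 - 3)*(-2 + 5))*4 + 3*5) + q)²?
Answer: 9604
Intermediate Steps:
(((1 + (5 - 3)*(-2 + 5))*4 + 3*5) + q)² = (((1 + (5 - 3)*(-2 + 5))*4 + 3*5) - 141)² = (((1 + 2*3)*4 + 15) - 141)² = (((1 + 6)*4 + 15) - 141)² = ((7*4 + 15) - 141)² = ((28 + 15) - 141)² = (43 - 141)² = (-98)² = 9604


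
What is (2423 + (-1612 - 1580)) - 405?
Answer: -1174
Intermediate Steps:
(2423 + (-1612 - 1580)) - 405 = (2423 - 3192) - 405 = -769 - 405 = -1174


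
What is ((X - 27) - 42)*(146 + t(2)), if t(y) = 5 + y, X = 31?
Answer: -5814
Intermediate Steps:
((X - 27) - 42)*(146 + t(2)) = ((31 - 27) - 42)*(146 + (5 + 2)) = (4 - 42)*(146 + 7) = -38*153 = -5814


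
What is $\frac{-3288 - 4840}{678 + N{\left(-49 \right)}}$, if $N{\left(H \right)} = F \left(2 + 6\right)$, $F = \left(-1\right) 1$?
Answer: $- \frac{4064}{335} \approx -12.131$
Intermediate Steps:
$F = -1$
$N{\left(H \right)} = -8$ ($N{\left(H \right)} = - (2 + 6) = \left(-1\right) 8 = -8$)
$\frac{-3288 - 4840}{678 + N{\left(-49 \right)}} = \frac{-3288 - 4840}{678 - 8} = - \frac{8128}{670} = \left(-8128\right) \frac{1}{670} = - \frac{4064}{335}$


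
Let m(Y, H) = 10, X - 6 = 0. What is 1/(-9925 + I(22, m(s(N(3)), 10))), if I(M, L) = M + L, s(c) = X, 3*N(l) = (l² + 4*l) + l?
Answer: -1/9893 ≈ -0.00010108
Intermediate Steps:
X = 6 (X = 6 + 0 = 6)
N(l) = l²/3 + 5*l/3 (N(l) = ((l² + 4*l) + l)/3 = (l² + 5*l)/3 = l²/3 + 5*l/3)
s(c) = 6
I(M, L) = L + M
1/(-9925 + I(22, m(s(N(3)), 10))) = 1/(-9925 + (10 + 22)) = 1/(-9925 + 32) = 1/(-9893) = -1/9893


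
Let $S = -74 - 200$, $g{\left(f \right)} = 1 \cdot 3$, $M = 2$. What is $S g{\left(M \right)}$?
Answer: $-822$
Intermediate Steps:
$g{\left(f \right)} = 3$
$S = -274$ ($S = -74 - 200 = -274$)
$S g{\left(M \right)} = \left(-274\right) 3 = -822$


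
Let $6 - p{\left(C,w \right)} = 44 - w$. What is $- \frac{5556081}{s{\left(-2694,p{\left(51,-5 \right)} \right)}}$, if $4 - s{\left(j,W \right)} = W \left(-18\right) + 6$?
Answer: $\frac{5556081}{776} \approx 7159.9$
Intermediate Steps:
$p{\left(C,w \right)} = -38 + w$ ($p{\left(C,w \right)} = 6 - \left(44 - w\right) = 6 + \left(-44 + w\right) = -38 + w$)
$s{\left(j,W \right)} = -2 + 18 W$ ($s{\left(j,W \right)} = 4 - \left(W \left(-18\right) + 6\right) = 4 - \left(- 18 W + 6\right) = 4 - \left(6 - 18 W\right) = 4 + \left(-6 + 18 W\right) = -2 + 18 W$)
$- \frac{5556081}{s{\left(-2694,p{\left(51,-5 \right)} \right)}} = - \frac{5556081}{-2 + 18 \left(-38 - 5\right)} = - \frac{5556081}{-2 + 18 \left(-43\right)} = - \frac{5556081}{-2 - 774} = - \frac{5556081}{-776} = \left(-5556081\right) \left(- \frac{1}{776}\right) = \frac{5556081}{776}$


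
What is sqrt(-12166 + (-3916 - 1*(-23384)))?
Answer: sqrt(7302) ≈ 85.452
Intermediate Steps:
sqrt(-12166 + (-3916 - 1*(-23384))) = sqrt(-12166 + (-3916 + 23384)) = sqrt(-12166 + 19468) = sqrt(7302)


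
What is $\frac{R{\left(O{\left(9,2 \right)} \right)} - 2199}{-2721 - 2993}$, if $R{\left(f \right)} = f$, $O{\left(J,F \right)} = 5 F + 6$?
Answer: $\frac{2183}{5714} \approx 0.38204$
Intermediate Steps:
$O{\left(J,F \right)} = 6 + 5 F$
$\frac{R{\left(O{\left(9,2 \right)} \right)} - 2199}{-2721 - 2993} = \frac{\left(6 + 5 \cdot 2\right) - 2199}{-2721 - 2993} = \frac{\left(6 + 10\right) - 2199}{-5714} = \left(16 - 2199\right) \left(- \frac{1}{5714}\right) = \left(-2183\right) \left(- \frac{1}{5714}\right) = \frac{2183}{5714}$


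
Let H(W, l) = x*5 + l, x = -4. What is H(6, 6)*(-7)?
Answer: 98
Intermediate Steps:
H(W, l) = -20 + l (H(W, l) = -4*5 + l = -20 + l)
H(6, 6)*(-7) = (-20 + 6)*(-7) = -14*(-7) = 98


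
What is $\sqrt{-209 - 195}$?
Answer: $2 i \sqrt{101} \approx 20.1 i$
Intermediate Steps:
$\sqrt{-209 - 195} = \sqrt{-404} = 2 i \sqrt{101}$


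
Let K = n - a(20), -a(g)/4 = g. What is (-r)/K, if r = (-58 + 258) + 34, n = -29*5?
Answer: 18/5 ≈ 3.6000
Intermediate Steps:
a(g) = -4*g
n = -145
r = 234 (r = 200 + 34 = 234)
K = -65 (K = -145 - (-4)*20 = -145 - 1*(-80) = -145 + 80 = -65)
(-r)/K = -1*234/(-65) = -234*(-1/65) = 18/5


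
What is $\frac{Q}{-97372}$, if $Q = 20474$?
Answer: $- \frac{10237}{48686} \approx -0.21027$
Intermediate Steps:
$\frac{Q}{-97372} = \frac{20474}{-97372} = 20474 \left(- \frac{1}{97372}\right) = - \frac{10237}{48686}$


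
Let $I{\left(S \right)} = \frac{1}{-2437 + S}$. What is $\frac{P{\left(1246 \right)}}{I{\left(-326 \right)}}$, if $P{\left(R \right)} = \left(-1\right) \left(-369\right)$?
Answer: $-1019547$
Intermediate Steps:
$P{\left(R \right)} = 369$
$\frac{P{\left(1246 \right)}}{I{\left(-326 \right)}} = \frac{369}{\frac{1}{-2437 - 326}} = \frac{369}{\frac{1}{-2763}} = \frac{369}{- \frac{1}{2763}} = 369 \left(-2763\right) = -1019547$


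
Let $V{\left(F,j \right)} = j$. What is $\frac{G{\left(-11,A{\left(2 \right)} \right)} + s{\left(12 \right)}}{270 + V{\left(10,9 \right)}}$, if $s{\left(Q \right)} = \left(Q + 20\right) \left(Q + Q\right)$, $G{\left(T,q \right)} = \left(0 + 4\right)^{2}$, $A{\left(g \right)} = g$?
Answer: $\frac{784}{279} \approx 2.81$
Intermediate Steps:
$G{\left(T,q \right)} = 16$ ($G{\left(T,q \right)} = 4^{2} = 16$)
$s{\left(Q \right)} = 2 Q \left(20 + Q\right)$ ($s{\left(Q \right)} = \left(20 + Q\right) 2 Q = 2 Q \left(20 + Q\right)$)
$\frac{G{\left(-11,A{\left(2 \right)} \right)} + s{\left(12 \right)}}{270 + V{\left(10,9 \right)}} = \frac{16 + 2 \cdot 12 \left(20 + 12\right)}{270 + 9} = \frac{16 + 2 \cdot 12 \cdot 32}{279} = \left(16 + 768\right) \frac{1}{279} = 784 \cdot \frac{1}{279} = \frac{784}{279}$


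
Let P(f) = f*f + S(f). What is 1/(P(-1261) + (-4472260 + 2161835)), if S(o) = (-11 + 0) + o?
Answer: -1/721576 ≈ -1.3859e-6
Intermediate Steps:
S(o) = -11 + o
P(f) = -11 + f + f² (P(f) = f*f + (-11 + f) = f² + (-11 + f) = -11 + f + f²)
1/(P(-1261) + (-4472260 + 2161835)) = 1/((-11 - 1261 + (-1261)²) + (-4472260 + 2161835)) = 1/((-11 - 1261 + 1590121) - 2310425) = 1/(1588849 - 2310425) = 1/(-721576) = -1/721576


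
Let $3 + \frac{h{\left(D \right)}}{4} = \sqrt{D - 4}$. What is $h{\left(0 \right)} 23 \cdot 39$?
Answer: $-10764 + 7176 i \approx -10764.0 + 7176.0 i$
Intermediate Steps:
$h{\left(D \right)} = -12 + 4 \sqrt{-4 + D}$ ($h{\left(D \right)} = -12 + 4 \sqrt{D - 4} = -12 + 4 \sqrt{-4 + D}$)
$h{\left(0 \right)} 23 \cdot 39 = \left(-12 + 4 \sqrt{-4 + 0}\right) 23 \cdot 39 = \left(-12 + 4 \sqrt{-4}\right) 23 \cdot 39 = \left(-12 + 4 \cdot 2 i\right) 23 \cdot 39 = \left(-12 + 8 i\right) 23 \cdot 39 = \left(-276 + 184 i\right) 39 = -10764 + 7176 i$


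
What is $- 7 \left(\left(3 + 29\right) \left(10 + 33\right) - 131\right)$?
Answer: $-8715$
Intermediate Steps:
$- 7 \left(\left(3 + 29\right) \left(10 + 33\right) - 131\right) = - 7 \left(32 \cdot 43 - 131\right) = - 7 \left(1376 - 131\right) = \left(-7\right) 1245 = -8715$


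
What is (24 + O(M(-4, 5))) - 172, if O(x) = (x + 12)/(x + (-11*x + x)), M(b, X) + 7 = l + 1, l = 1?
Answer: -6653/45 ≈ -147.84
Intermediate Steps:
M(b, X) = -5 (M(b, X) = -7 + (1 + 1) = -7 + 2 = -5)
O(x) = -(12 + x)/(9*x) (O(x) = (12 + x)/(x - 10*x) = (12 + x)/((-9*x)) = (12 + x)*(-1/(9*x)) = -(12 + x)/(9*x))
(24 + O(M(-4, 5))) - 172 = (24 + (1/9)*(-12 - 1*(-5))/(-5)) - 172 = (24 + (1/9)*(-1/5)*(-12 + 5)) - 172 = (24 + (1/9)*(-1/5)*(-7)) - 172 = (24 + 7/45) - 172 = 1087/45 - 172 = -6653/45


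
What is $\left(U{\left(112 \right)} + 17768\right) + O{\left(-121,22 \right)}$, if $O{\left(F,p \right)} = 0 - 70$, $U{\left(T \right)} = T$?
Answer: $17810$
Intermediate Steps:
$O{\left(F,p \right)} = -70$ ($O{\left(F,p \right)} = 0 - 70 = -70$)
$\left(U{\left(112 \right)} + 17768\right) + O{\left(-121,22 \right)} = \left(112 + 17768\right) - 70 = 17880 - 70 = 17810$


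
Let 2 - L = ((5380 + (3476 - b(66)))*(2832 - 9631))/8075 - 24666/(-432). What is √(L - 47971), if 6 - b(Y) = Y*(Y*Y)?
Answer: √75677150478898/19380 ≈ 448.88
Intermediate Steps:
b(Y) = 6 - Y³ (b(Y) = 6 - Y*Y*Y = 6 - Y*Y² = 6 - Y³)
L = 145037631163/581400 (L = 2 - (((5380 + (3476 - (6 - 1*66³)))*(2832 - 9631))/8075 - 24666/(-432)) = 2 - (((5380 + (3476 - (6 - 1*287496)))*(-6799))*(1/8075) - 24666*(-1/432)) = 2 - (((5380 + (3476 - (6 - 287496)))*(-6799))*(1/8075) + 4111/72) = 2 - (((5380 + (3476 - 1*(-287490)))*(-6799))*(1/8075) + 4111/72) = 2 - (((5380 + (3476 + 287490))*(-6799))*(1/8075) + 4111/72) = 2 - (((5380 + 290966)*(-6799))*(1/8075) + 4111/72) = 2 - ((296346*(-6799))*(1/8075) + 4111/72) = 2 - (-2014856454*1/8075 + 4111/72) = 2 - (-2014856454/8075 + 4111/72) = 2 - 1*(-145036468363/581400) = 2 + 145036468363/581400 = 145037631163/581400 ≈ 2.4946e+5)
√(L - 47971) = √(145037631163/581400 - 47971) = √(117147291763/581400) = √75677150478898/19380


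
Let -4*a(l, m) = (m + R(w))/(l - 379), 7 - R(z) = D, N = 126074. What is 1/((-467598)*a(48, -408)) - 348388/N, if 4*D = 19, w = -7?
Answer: -66098752696762/23919753814749 ≈ -2.7634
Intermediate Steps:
D = 19/4 (D = (¼)*19 = 19/4 ≈ 4.7500)
R(z) = 9/4 (R(z) = 7 - 1*19/4 = 7 - 19/4 = 9/4)
a(l, m) = -(9/4 + m)/(4*(-379 + l)) (a(l, m) = -(m + 9/4)/(4*(l - 379)) = -(9/4 + m)/(4*(-379 + l)))
1/((-467598)*a(48, -408)) - 348388/N = 1/((-467598)*(((-9 - 4*(-408))/(16*(-379 + 48))))) - 348388/126074 = -(-5296/(-9 + 1632))/467598 - 348388*1/126074 = -1/(467598*((1/16)*(-1/331)*1623)) - 174194/63037 = -1/(467598*(-1623/5296)) - 174194/63037 = -1/467598*(-5296/1623) - 174194/63037 = 2648/379455777 - 174194/63037 = -66098752696762/23919753814749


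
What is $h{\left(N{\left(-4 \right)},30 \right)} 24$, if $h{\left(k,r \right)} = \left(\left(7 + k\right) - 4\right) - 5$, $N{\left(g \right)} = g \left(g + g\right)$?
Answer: $720$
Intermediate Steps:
$N{\left(g \right)} = 2 g^{2}$ ($N{\left(g \right)} = g 2 g = 2 g^{2}$)
$h{\left(k,r \right)} = -2 + k$ ($h{\left(k,r \right)} = \left(3 + k\right) - 5 = -2 + k$)
$h{\left(N{\left(-4 \right)},30 \right)} 24 = \left(-2 + 2 \left(-4\right)^{2}\right) 24 = \left(-2 + 2 \cdot 16\right) 24 = \left(-2 + 32\right) 24 = 30 \cdot 24 = 720$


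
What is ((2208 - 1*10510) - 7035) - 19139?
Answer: -34476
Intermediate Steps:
((2208 - 1*10510) - 7035) - 19139 = ((2208 - 10510) - 7035) - 19139 = (-8302 - 7035) - 19139 = -15337 - 19139 = -34476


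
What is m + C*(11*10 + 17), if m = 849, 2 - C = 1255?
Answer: -158282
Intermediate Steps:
C = -1253 (C = 2 - 1*1255 = 2 - 1255 = -1253)
m + C*(11*10 + 17) = 849 - 1253*(11*10 + 17) = 849 - 1253*(110 + 17) = 849 - 1253*127 = 849 - 159131 = -158282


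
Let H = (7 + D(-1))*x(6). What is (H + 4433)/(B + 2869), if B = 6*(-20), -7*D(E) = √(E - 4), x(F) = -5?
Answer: 4398/2749 + 5*I*√5/19243 ≈ 1.5999 + 0.00058101*I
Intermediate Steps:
D(E) = -√(-4 + E)/7 (D(E) = -√(E - 4)/7 = -√(-4 + E)/7)
B = -120
H = -35 + 5*I*√5/7 (H = (7 - √(-4 - 1)/7)*(-5) = (7 - I*√5/7)*(-5) = -35 + 5*I*√5/7 ≈ -35.0 + 1.5972*I)
(H + 4433)/(B + 2869) = ((-35 + 5*I*√5/7) + 4433)/(-120 + 2869) = (4398 + 5*I*√5/7)/2749 = (4398 + 5*I*√5/7)*(1/2749) = 4398/2749 + 5*I*√5/19243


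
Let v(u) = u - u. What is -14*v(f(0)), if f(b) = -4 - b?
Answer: 0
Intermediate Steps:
v(u) = 0
-14*v(f(0)) = -14*0 = 0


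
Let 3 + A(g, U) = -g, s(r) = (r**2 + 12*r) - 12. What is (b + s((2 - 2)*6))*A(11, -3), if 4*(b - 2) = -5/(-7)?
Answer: 275/2 ≈ 137.50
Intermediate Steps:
s(r) = -12 + r**2 + 12*r
b = 61/28 (b = 2 + (-5/(-7))/4 = 2 + (-1/7*(-5))/4 = 2 + (1/4)*(5/7) = 2 + 5/28 = 61/28 ≈ 2.1786)
A(g, U) = -3 - g
(b + s((2 - 2)*6))*A(11, -3) = (61/28 + (-12 + ((2 - 2)*6)**2 + 12*((2 - 2)*6)))*(-3 - 1*11) = (61/28 + (-12 + (0*6)**2 + 12*(0*6)))*(-3 - 11) = (61/28 + (-12 + 0**2 + 12*0))*(-14) = (61/28 + (-12 + 0 + 0))*(-14) = (61/28 - 12)*(-14) = -275/28*(-14) = 275/2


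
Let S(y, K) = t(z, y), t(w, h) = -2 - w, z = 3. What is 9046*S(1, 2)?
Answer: -45230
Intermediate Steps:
S(y, K) = -5 (S(y, K) = -2 - 1*3 = -2 - 3 = -5)
9046*S(1, 2) = 9046*(-5) = -45230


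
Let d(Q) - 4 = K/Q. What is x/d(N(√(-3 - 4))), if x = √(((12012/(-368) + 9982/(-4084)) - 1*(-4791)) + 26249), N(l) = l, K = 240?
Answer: 7*√68390800316773/677625448 + 15*I*√478735602217411/169406362 ≈ 0.085429 + 1.9374*I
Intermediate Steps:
d(Q) = 4 + 240/Q
x = √68390800316773/46966 (x = √(((12012*(-1/368) + 9982*(-1/4084)) + 4791) + 26249) = √(((-3003/92 - 4991/2042) + 4791) + 26249) = √((-3295649/93932 + 4791) + 26249) = √(446732563/93932 + 26249) = √(2912353631/93932) = √68390800316773/46966 ≈ 176.08)
x/d(N(√(-3 - 4))) = (√68390800316773/46966)/(4 + 240/(√(-3 - 4))) = (√68390800316773/46966)/(4 + 240/(√(-7))) = (√68390800316773/46966)/(4 + 240/((I*√7))) = (√68390800316773/46966)/(4 + 240*(-I*√7/7)) = (√68390800316773/46966)/(4 - 240*I*√7/7) = √68390800316773/(46966*(4 - 240*I*√7/7))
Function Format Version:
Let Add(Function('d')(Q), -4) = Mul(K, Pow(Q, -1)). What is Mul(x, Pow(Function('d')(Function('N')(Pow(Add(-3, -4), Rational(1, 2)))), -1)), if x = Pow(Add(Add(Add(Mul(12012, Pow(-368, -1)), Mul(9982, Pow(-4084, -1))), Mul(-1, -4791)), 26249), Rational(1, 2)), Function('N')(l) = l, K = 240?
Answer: Add(Mul(Rational(7, 677625448), Pow(68390800316773, Rational(1, 2))), Mul(Rational(15, 169406362), I, Pow(478735602217411, Rational(1, 2)))) ≈ Add(0.085429, Mul(1.9374, I))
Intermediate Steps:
Function('d')(Q) = Add(4, Mul(240, Pow(Q, -1)))
x = Mul(Rational(1, 46966), Pow(68390800316773, Rational(1, 2))) (x = Pow(Add(Add(Add(Mul(12012, Rational(-1, 368)), Mul(9982, Rational(-1, 4084))), 4791), 26249), Rational(1, 2)) = Pow(Add(Add(Add(Rational(-3003, 92), Rational(-4991, 2042)), 4791), 26249), Rational(1, 2)) = Pow(Add(Add(Rational(-3295649, 93932), 4791), 26249), Rational(1, 2)) = Pow(Add(Rational(446732563, 93932), 26249), Rational(1, 2)) = Pow(Rational(2912353631, 93932), Rational(1, 2)) = Mul(Rational(1, 46966), Pow(68390800316773, Rational(1, 2))) ≈ 176.08)
Mul(x, Pow(Function('d')(Function('N')(Pow(Add(-3, -4), Rational(1, 2)))), -1)) = Mul(Mul(Rational(1, 46966), Pow(68390800316773, Rational(1, 2))), Pow(Add(4, Mul(240, Pow(Pow(Add(-3, -4), Rational(1, 2)), -1))), -1)) = Mul(Mul(Rational(1, 46966), Pow(68390800316773, Rational(1, 2))), Pow(Add(4, Mul(240, Pow(Pow(-7, Rational(1, 2)), -1))), -1)) = Mul(Mul(Rational(1, 46966), Pow(68390800316773, Rational(1, 2))), Pow(Add(4, Mul(240, Pow(Mul(I, Pow(7, Rational(1, 2))), -1))), -1)) = Mul(Mul(Rational(1, 46966), Pow(68390800316773, Rational(1, 2))), Pow(Add(4, Mul(240, Mul(Rational(-1, 7), I, Pow(7, Rational(1, 2))))), -1)) = Mul(Mul(Rational(1, 46966), Pow(68390800316773, Rational(1, 2))), Pow(Add(4, Mul(Rational(-240, 7), I, Pow(7, Rational(1, 2)))), -1)) = Mul(Rational(1, 46966), Pow(68390800316773, Rational(1, 2)), Pow(Add(4, Mul(Rational(-240, 7), I, Pow(7, Rational(1, 2)))), -1))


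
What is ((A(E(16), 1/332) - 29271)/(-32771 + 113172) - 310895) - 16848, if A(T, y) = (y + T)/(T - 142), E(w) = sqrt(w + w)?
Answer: -12580338512071793/38384723816 - 6735*sqrt(2)/19192361908 ≈ -3.2774e+5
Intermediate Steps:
E(w) = sqrt(2)*sqrt(w) (E(w) = sqrt(2*w) = sqrt(2)*sqrt(w))
A(T, y) = (T + y)/(-142 + T)
((A(E(16), 1/332) - 29271)/(-32771 + 113172) - 310895) - 16848 = (((sqrt(2)*sqrt(16) + 1/332)/(-142 + sqrt(2)*sqrt(16)) - 29271)/(-32771 + 113172) - 310895) - 16848 = (((sqrt(2)*4 + 1/332)/(-142 + sqrt(2)*4) - 29271)/80401 - 310895) - 16848 = (((4*sqrt(2) + 1/332)/(-142 + 4*sqrt(2)) - 29271)*(1/80401) - 310895) - 16848 = (((1/332 + 4*sqrt(2))/(-142 + 4*sqrt(2)) - 29271)*(1/80401) - 310895) - 16848 = ((-29271 + (1/332 + 4*sqrt(2))/(-142 + 4*sqrt(2)))*(1/80401) - 310895) - 16848 = ((-29271/80401 + (1/332 + 4*sqrt(2))/(80401*(-142 + 4*sqrt(2)))) - 310895) - 16848 = (-24996298166/80401 + (1/332 + 4*sqrt(2))/(80401*(-142 + 4*sqrt(2)))) - 16848 = -26350894214/80401 + (1/332 + 4*sqrt(2))/(80401*(-142 + 4*sqrt(2)))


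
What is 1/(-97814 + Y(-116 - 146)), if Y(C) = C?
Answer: -1/98076 ≈ -1.0196e-5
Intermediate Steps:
1/(-97814 + Y(-116 - 146)) = 1/(-97814 + (-116 - 146)) = 1/(-97814 - 262) = 1/(-98076) = -1/98076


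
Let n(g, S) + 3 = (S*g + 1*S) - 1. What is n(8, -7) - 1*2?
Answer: -69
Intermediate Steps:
n(g, S) = -4 + S + S*g (n(g, S) = -3 + ((S*g + 1*S) - 1) = -3 + ((S*g + S) - 1) = -3 + ((S + S*g) - 1) = -3 + (-1 + S + S*g) = -4 + S + S*g)
n(8, -7) - 1*2 = (-4 - 7 - 7*8) - 1*2 = (-4 - 7 - 56) - 2 = -67 - 2 = -69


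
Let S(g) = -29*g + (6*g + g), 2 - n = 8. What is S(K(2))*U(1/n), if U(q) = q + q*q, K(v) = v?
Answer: 55/9 ≈ 6.1111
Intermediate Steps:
n = -6 (n = 2 - 1*8 = 2 - 8 = -6)
S(g) = -22*g (S(g) = -29*g + 7*g = -22*g)
U(q) = q + q²
S(K(2))*U(1/n) = (-22*2)*((1 + 1/(-6))/(-6)) = -(-22)*(1 - ⅙)/3 = -(-22)*5/(3*6) = -44*(-5/36) = 55/9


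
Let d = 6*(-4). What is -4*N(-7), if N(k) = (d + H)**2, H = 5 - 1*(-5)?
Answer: -784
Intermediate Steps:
H = 10 (H = 5 + 5 = 10)
d = -24
N(k) = 196 (N(k) = (-24 + 10)**2 = (-14)**2 = 196)
-4*N(-7) = -4*196 = -784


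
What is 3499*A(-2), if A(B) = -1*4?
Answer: -13996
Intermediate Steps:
A(B) = -4
3499*A(-2) = 3499*(-4) = -13996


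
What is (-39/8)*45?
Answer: -1755/8 ≈ -219.38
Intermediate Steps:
(-39/8)*45 = ((⅛)*(-39))*45 = -39/8*45 = -1755/8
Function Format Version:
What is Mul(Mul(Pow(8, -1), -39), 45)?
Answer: Rational(-1755, 8) ≈ -219.38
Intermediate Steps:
Mul(Mul(Pow(8, -1), -39), 45) = Mul(Mul(Rational(1, 8), -39), 45) = Mul(Rational(-39, 8), 45) = Rational(-1755, 8)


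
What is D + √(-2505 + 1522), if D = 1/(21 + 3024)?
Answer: 1/3045 + I*√983 ≈ 0.00032841 + 31.353*I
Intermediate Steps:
D = 1/3045 ≈ 0.00032841
D + √(-2505 + 1522) = 1/3045 + √(-2505 + 1522) = 1/3045 + √(-983) = 1/3045 + I*√983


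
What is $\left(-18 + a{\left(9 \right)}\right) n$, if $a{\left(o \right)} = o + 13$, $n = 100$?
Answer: $400$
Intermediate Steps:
$a{\left(o \right)} = 13 + o$
$\left(-18 + a{\left(9 \right)}\right) n = \left(-18 + \left(13 + 9\right)\right) 100 = \left(-18 + 22\right) 100 = 4 \cdot 100 = 400$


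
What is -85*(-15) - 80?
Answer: 1195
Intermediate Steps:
-85*(-15) - 80 = 1275 - 80 = 1195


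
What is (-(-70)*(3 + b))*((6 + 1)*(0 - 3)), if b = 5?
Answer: -11760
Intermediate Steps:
(-(-70)*(3 + b))*((6 + 1)*(0 - 3)) = (-(-70)*(3 + 5))*((6 + 1)*(0 - 3)) = (-(-70)*8)*(7*(-3)) = -14*(-40)*(-21) = 560*(-21) = -11760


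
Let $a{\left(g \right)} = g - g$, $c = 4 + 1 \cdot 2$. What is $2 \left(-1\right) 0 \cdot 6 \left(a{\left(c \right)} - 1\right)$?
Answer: $0$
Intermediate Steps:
$c = 6$ ($c = 4 + 2 = 6$)
$a{\left(g \right)} = 0$
$2 \left(-1\right) 0 \cdot 6 \left(a{\left(c \right)} - 1\right) = 2 \left(-1\right) 0 \cdot 6 \left(0 - 1\right) = \left(-2\right) 0 \cdot 6 \left(-1\right) = 0 \cdot 6 \left(-1\right) = 0 \left(-1\right) = 0$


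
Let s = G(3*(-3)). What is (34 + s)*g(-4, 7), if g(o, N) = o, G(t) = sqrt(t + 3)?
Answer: -136 - 4*I*sqrt(6) ≈ -136.0 - 9.798*I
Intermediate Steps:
G(t) = sqrt(3 + t)
s = I*sqrt(6) (s = sqrt(3 + 3*(-3)) = sqrt(3 - 9) = sqrt(-6) = I*sqrt(6) ≈ 2.4495*I)
(34 + s)*g(-4, 7) = (34 + I*sqrt(6))*(-4) = -136 - 4*I*sqrt(6)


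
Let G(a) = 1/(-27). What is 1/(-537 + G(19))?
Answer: -27/14500 ≈ -0.0018621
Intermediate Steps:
G(a) = -1/27
1/(-537 + G(19)) = 1/(-537 - 1/27) = 1/(-14500/27) = -27/14500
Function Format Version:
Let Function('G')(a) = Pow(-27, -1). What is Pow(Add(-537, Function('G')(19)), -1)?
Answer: Rational(-27, 14500) ≈ -0.0018621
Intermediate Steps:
Function('G')(a) = Rational(-1, 27)
Pow(Add(-537, Function('G')(19)), -1) = Pow(Add(-537, Rational(-1, 27)), -1) = Pow(Rational(-14500, 27), -1) = Rational(-27, 14500)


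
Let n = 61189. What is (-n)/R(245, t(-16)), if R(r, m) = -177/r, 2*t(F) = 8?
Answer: 14991305/177 ≈ 84697.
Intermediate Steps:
t(F) = 4 (t(F) = (½)*8 = 4)
(-n)/R(245, t(-16)) = (-1*61189)/((-177/245)) = -61189/((-177*1/245)) = -61189/(-177/245) = -61189*(-245/177) = 14991305/177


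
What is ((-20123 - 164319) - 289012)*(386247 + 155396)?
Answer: -256443044922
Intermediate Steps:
((-20123 - 164319) - 289012)*(386247 + 155396) = (-184442 - 289012)*541643 = -473454*541643 = -256443044922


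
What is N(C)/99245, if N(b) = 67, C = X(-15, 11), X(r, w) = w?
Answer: 67/99245 ≈ 0.00067510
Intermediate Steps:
C = 11
N(C)/99245 = 67/99245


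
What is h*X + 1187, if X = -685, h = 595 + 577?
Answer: -801633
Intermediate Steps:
h = 1172
h*X + 1187 = 1172*(-685) + 1187 = -802820 + 1187 = -801633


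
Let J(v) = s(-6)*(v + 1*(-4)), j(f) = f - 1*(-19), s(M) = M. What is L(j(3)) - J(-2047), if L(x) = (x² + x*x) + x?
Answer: -11316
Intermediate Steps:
j(f) = 19 + f (j(f) = f + 19 = 19 + f)
J(v) = 24 - 6*v (J(v) = -6*(v + 1*(-4)) = -6*(v - 4) = -6*(-4 + v) = 24 - 6*v)
L(x) = x + 2*x² (L(x) = (x² + x²) + x = 2*x² + x = x + 2*x²)
L(j(3)) - J(-2047) = (19 + 3)*(1 + 2*(19 + 3)) - (24 - 6*(-2047)) = 22*(1 + 2*22) - (24 + 12282) = 22*(1 + 44) - 1*12306 = 22*45 - 12306 = 990 - 12306 = -11316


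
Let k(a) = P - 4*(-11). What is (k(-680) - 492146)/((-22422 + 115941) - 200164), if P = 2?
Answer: 14060/3047 ≈ 4.6144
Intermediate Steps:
k(a) = 46 (k(a) = 2 - 4*(-11) = 2 + 44 = 46)
(k(-680) - 492146)/((-22422 + 115941) - 200164) = (46 - 492146)/((-22422 + 115941) - 200164) = -492100/(93519 - 200164) = -492100/(-106645) = -492100*(-1/106645) = 14060/3047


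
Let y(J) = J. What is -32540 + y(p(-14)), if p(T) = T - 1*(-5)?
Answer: -32549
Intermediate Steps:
p(T) = 5 + T (p(T) = T + 5 = 5 + T)
-32540 + y(p(-14)) = -32540 + (5 - 14) = -32540 - 9 = -32549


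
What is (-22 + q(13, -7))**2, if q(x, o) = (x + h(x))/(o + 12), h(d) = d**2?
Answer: 5184/25 ≈ 207.36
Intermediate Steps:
q(x, o) = (x + x**2)/(12 + o) (q(x, o) = (x + x**2)/(o + 12) = (x + x**2)/(12 + o))
(-22 + q(13, -7))**2 = (-22 + 13*(1 + 13)/(12 - 7))**2 = (-22 + 13*14/5)**2 = (-22 + 13*(1/5)*14)**2 = (-22 + 182/5)**2 = (72/5)**2 = 5184/25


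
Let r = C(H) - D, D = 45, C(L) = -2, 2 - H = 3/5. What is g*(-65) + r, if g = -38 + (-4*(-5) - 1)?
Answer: 1188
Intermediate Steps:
H = 7/5 (H = 2 - 3/5 = 2 - 1*⅗ = 2 - ⅗ = 7/5 ≈ 1.4000)
r = -47 (r = -2 - 1*45 = -2 - 45 = -47)
g = -19 (g = -38 + (20 - 1) = -38 + 19 = -19)
g*(-65) + r = -19*(-65) - 47 = 1235 - 47 = 1188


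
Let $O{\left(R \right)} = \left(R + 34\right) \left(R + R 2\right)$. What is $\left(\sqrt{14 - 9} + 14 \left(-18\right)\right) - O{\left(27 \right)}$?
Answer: $-5193 + \sqrt{5} \approx -5190.8$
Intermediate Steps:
$O{\left(R \right)} = 3 R \left(34 + R\right)$ ($O{\left(R \right)} = \left(34 + R\right) \left(R + 2 R\right) = \left(34 + R\right) 3 R = 3 R \left(34 + R\right)$)
$\left(\sqrt{14 - 9} + 14 \left(-18\right)\right) - O{\left(27 \right)} = \left(\sqrt{14 - 9} + 14 \left(-18\right)\right) - 3 \cdot 27 \left(34 + 27\right) = \left(\sqrt{5} - 252\right) - 3 \cdot 27 \cdot 61 = \left(-252 + \sqrt{5}\right) - 4941 = -5193 + \sqrt{5}$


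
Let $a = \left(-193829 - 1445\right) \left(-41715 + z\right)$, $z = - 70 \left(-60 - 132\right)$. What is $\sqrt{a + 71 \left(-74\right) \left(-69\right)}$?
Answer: $2 \sqrt{1380433719} \approx 74308.0$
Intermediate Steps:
$z = 13440$ ($z = \left(-70\right) \left(-192\right) = 13440$)
$a = 5521372350$ ($a = \left(-193829 - 1445\right) \left(-41715 + 13440\right) = \left(-195274\right) \left(-28275\right) = 5521372350$)
$\sqrt{a + 71 \left(-74\right) \left(-69\right)} = \sqrt{5521372350 + 71 \left(-74\right) \left(-69\right)} = \sqrt{5521372350 - -362526} = \sqrt{5521372350 + 362526} = \sqrt{5521734876} = 2 \sqrt{1380433719}$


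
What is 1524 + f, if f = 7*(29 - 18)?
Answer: 1601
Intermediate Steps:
f = 77 (f = 7*11 = 77)
1524 + f = 1524 + 77 = 1601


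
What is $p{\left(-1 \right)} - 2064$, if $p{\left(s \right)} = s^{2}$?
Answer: $-2063$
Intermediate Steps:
$p{\left(-1 \right)} - 2064 = \left(-1\right)^{2} - 2064 = 1 - 2064 = -2063$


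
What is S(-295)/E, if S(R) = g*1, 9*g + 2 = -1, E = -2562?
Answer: 1/7686 ≈ 0.00013011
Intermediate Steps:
g = -1/3 (g = -2/9 + (1/9)*(-1) = -2/9 - 1/9 = -1/3 ≈ -0.33333)
S(R) = -1/3 (S(R) = -1/3*1 = -1/3)
S(-295)/E = -1/3/(-2562) = -1/3*(-1/2562) = 1/7686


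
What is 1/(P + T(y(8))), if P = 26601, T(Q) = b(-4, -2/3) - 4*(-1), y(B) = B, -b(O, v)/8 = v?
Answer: 3/79831 ≈ 3.7579e-5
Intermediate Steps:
b(O, v) = -8*v
T(Q) = 28/3 (T(Q) = -(-16)/3 - 4*(-1) = -(-16)/3 + 4 = -8*(-⅔) + 4 = 16/3 + 4 = 28/3)
1/(P + T(y(8))) = 1/(26601 + 28/3) = 1/(79831/3) = 3/79831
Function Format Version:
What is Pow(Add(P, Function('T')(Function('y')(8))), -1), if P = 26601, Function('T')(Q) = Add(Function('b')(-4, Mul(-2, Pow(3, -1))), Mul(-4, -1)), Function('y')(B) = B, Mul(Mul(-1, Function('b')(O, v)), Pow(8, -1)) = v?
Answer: Rational(3, 79831) ≈ 3.7579e-5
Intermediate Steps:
Function('b')(O, v) = Mul(-8, v)
Function('T')(Q) = Rational(28, 3) (Function('T')(Q) = Add(Mul(-8, Mul(-2, Pow(3, -1))), Mul(-4, -1)) = Add(Mul(-8, Mul(-2, Rational(1, 3))), 4) = Add(Mul(-8, Rational(-2, 3)), 4) = Add(Rational(16, 3), 4) = Rational(28, 3))
Pow(Add(P, Function('T')(Function('y')(8))), -1) = Pow(Add(26601, Rational(28, 3)), -1) = Pow(Rational(79831, 3), -1) = Rational(3, 79831)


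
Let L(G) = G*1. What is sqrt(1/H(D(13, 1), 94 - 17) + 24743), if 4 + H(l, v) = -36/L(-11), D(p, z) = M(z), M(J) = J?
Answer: sqrt(395866)/4 ≈ 157.29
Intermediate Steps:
D(p, z) = z
L(G) = G
H(l, v) = -8/11 (H(l, v) = -4 - 36/(-11) = -4 - 36*(-1/11) = -4 + 36/11 = -8/11)
sqrt(1/H(D(13, 1), 94 - 17) + 24743) = sqrt(1/(-8/11) + 24743) = sqrt(-11/8 + 24743) = sqrt(197933/8) = sqrt(395866)/4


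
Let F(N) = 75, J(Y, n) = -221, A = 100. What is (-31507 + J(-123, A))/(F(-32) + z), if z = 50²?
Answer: -31728/2575 ≈ -12.322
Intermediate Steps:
z = 2500
(-31507 + J(-123, A))/(F(-32) + z) = (-31507 - 221)/(75 + 2500) = -31728/2575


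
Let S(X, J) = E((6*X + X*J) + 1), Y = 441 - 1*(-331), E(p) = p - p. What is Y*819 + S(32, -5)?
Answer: 632268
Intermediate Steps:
E(p) = 0
Y = 772 (Y = 441 + 331 = 772)
S(X, J) = 0
Y*819 + S(32, -5) = 772*819 + 0 = 632268 + 0 = 632268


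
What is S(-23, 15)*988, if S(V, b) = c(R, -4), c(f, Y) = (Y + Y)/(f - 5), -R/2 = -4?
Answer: -7904/3 ≈ -2634.7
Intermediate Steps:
R = 8 (R = -2*(-4) = 8)
c(f, Y) = 2*Y/(-5 + f) (c(f, Y) = (2*Y)/(-5 + f) = 2*Y/(-5 + f))
S(V, b) = -8/3 (S(V, b) = 2*(-4)/(-5 + 8) = 2*(-4)/3 = 2*(-4)*(⅓) = -8/3)
S(-23, 15)*988 = -8/3*988 = -7904/3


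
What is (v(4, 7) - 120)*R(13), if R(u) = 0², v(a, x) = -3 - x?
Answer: 0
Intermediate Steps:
R(u) = 0
(v(4, 7) - 120)*R(13) = ((-3 - 1*7) - 120)*0 = ((-3 - 7) - 120)*0 = (-10 - 120)*0 = -130*0 = 0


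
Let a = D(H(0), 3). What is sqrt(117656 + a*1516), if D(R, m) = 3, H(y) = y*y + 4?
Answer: 2*sqrt(30551) ≈ 349.58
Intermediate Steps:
H(y) = 4 + y**2 (H(y) = y**2 + 4 = 4 + y**2)
a = 3
sqrt(117656 + a*1516) = sqrt(117656 + 3*1516) = sqrt(117656 + 4548) = sqrt(122204) = 2*sqrt(30551)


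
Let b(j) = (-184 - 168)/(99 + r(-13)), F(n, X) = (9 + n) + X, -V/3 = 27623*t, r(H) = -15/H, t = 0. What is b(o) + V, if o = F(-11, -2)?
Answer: -2288/651 ≈ -3.5146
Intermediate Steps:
V = 0 (V = -82869*0 = -3*0 = 0)
F(n, X) = 9 + X + n
o = -4 (o = 9 - 2 - 11 = -4)
b(j) = -2288/651 (b(j) = (-184 - 168)/(99 - 15/(-13)) = -352/(99 - 15*(-1/13)) = -352/(99 + 15/13) = -352/1302/13 = -352*13/1302 = -2288/651)
b(o) + V = -2288/651 + 0 = -2288/651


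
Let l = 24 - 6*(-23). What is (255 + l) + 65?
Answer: 482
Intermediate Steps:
l = 162 (l = 24 + 138 = 162)
(255 + l) + 65 = (255 + 162) + 65 = 417 + 65 = 482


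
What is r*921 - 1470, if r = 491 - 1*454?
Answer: 32607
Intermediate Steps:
r = 37 (r = 491 - 454 = 37)
r*921 - 1470 = 37*921 - 1470 = 34077 - 1470 = 32607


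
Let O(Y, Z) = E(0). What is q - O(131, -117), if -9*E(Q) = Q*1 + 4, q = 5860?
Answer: 52744/9 ≈ 5860.4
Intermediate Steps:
E(Q) = -4/9 - Q/9 (E(Q) = -(Q*1 + 4)/9 = -(Q + 4)/9 = -(4 + Q)/9 = -4/9 - Q/9)
O(Y, Z) = -4/9 (O(Y, Z) = -4/9 - 1/9*0 = -4/9 + 0 = -4/9)
q - O(131, -117) = 5860 - 1*(-4/9) = 5860 + 4/9 = 52744/9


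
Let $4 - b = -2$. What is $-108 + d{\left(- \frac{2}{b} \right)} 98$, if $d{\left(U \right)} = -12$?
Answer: $-1284$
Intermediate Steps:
$b = 6$ ($b = 4 - -2 = 4 + 2 = 6$)
$-108 + d{\left(- \frac{2}{b} \right)} 98 = -108 - 1176 = -1284$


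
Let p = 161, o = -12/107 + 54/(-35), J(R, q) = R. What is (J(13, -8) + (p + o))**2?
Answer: 416582466624/14025025 ≈ 29703.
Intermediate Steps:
o = -6198/3745 (o = -12*1/107 + 54*(-1/35) = -12/107 - 54/35 = -6198/3745 ≈ -1.6550)
(J(13, -8) + (p + o))**2 = (13 + (161 - 6198/3745))**2 = (13 + 596747/3745)**2 = (645432/3745)**2 = 416582466624/14025025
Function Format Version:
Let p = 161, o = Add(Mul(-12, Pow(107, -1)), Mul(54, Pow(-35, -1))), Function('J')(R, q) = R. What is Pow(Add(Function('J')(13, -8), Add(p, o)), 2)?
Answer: Rational(416582466624, 14025025) ≈ 29703.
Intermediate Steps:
o = Rational(-6198, 3745) (o = Add(Mul(-12, Rational(1, 107)), Mul(54, Rational(-1, 35))) = Add(Rational(-12, 107), Rational(-54, 35)) = Rational(-6198, 3745) ≈ -1.6550)
Pow(Add(Function('J')(13, -8), Add(p, o)), 2) = Pow(Add(13, Add(161, Rational(-6198, 3745))), 2) = Pow(Add(13, Rational(596747, 3745)), 2) = Pow(Rational(645432, 3745), 2) = Rational(416582466624, 14025025)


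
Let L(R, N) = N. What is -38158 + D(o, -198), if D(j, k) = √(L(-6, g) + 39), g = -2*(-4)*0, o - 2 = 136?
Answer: -38158 + √39 ≈ -38152.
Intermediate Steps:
o = 138 (o = 2 + 136 = 138)
g = 0 (g = 8*0 = 0)
D(j, k) = √39 (D(j, k) = √(0 + 39) = √39)
-38158 + D(o, -198) = -38158 + √39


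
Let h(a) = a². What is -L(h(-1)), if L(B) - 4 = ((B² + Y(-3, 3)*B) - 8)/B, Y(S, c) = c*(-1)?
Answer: 6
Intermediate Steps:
Y(S, c) = -c
L(B) = 4 + (-8 + B² - 3*B)/B (L(B) = 4 + ((B² + (-1*3)*B) - 8)/B = 4 + ((B² - 3*B) - 8)/B = 4 + (-8 + B² - 3*B)/B)
-L(h(-1)) = -(1 + (-1)² - 8/((-1)²)) = -(1 + 1 - 8/1) = -(1 + 1 - 8*1) = -(1 + 1 - 8) = -1*(-6) = 6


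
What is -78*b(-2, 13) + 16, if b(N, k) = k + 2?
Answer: -1154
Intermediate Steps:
b(N, k) = 2 + k
-78*b(-2, 13) + 16 = -78*(2 + 13) + 16 = -78*15 + 16 = -1170 + 16 = -1154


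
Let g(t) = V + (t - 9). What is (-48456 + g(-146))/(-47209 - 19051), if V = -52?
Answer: 48663/66260 ≈ 0.73442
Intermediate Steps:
g(t) = -61 + t (g(t) = -52 + (t - 9) = -52 + (-9 + t) = -61 + t)
(-48456 + g(-146))/(-47209 - 19051) = (-48456 + (-61 - 146))/(-47209 - 19051) = (-48456 - 207)/(-66260) = -48663*(-1/66260) = 48663/66260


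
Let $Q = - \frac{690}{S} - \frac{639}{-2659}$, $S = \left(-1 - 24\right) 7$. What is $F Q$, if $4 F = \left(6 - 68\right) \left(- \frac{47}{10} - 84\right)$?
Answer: $\frac{10704774579}{1861300} \approx 5751.2$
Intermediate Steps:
$S = -175$ ($S = \left(-25\right) 7 = -175$)
$F = \frac{27497}{20}$ ($F = \frac{\left(6 - 68\right) \left(- \frac{47}{10} - 84\right)}{4} = \frac{\left(-62\right) \left(\left(-47\right) \frac{1}{10} - 84\right)}{4} = \frac{\left(-62\right) \left(- \frac{47}{10} - 84\right)}{4} = \frac{\left(-62\right) \left(- \frac{887}{10}\right)}{4} = \frac{1}{4} \cdot \frac{27497}{5} = \frac{27497}{20} \approx 1374.8$)
$Q = \frac{389307}{93065}$ ($Q = - \frac{690}{-175} - \frac{639}{-2659} = \left(-690\right) \left(- \frac{1}{175}\right) - - \frac{639}{2659} = \frac{138}{35} + \frac{639}{2659} = \frac{389307}{93065} \approx 4.1832$)
$F Q = \frac{27497}{20} \cdot \frac{389307}{93065} = \frac{10704774579}{1861300}$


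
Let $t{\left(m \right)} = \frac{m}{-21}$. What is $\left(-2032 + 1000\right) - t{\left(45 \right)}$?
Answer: $- \frac{7209}{7} \approx -1029.9$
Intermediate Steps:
$t{\left(m \right)} = - \frac{m}{21}$ ($t{\left(m \right)} = m \left(- \frac{1}{21}\right) = - \frac{m}{21}$)
$\left(-2032 + 1000\right) - t{\left(45 \right)} = \left(-2032 + 1000\right) - \left(- \frac{1}{21}\right) 45 = -1032 - - \frac{15}{7} = -1032 + \frac{15}{7} = - \frac{7209}{7}$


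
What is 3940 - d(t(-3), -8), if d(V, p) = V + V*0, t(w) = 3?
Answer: 3937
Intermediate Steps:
d(V, p) = V (d(V, p) = V + 0 = V)
3940 - d(t(-3), -8) = 3940 - 1*3 = 3940 - 3 = 3937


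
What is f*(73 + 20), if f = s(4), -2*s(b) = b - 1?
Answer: -279/2 ≈ -139.50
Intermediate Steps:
s(b) = ½ - b/2 (s(b) = -(b - 1)/2 = -(-1 + b)/2 = ½ - b/2)
f = -3/2 (f = ½ - ½*4 = ½ - 2 = -3/2 ≈ -1.5000)
f*(73 + 20) = -3*(73 + 20)/2 = -3/2*93 = -279/2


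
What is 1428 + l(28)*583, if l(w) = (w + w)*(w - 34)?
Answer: -194460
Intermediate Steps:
l(w) = 2*w*(-34 + w) (l(w) = (2*w)*(-34 + w) = 2*w*(-34 + w))
1428 + l(28)*583 = 1428 + (2*28*(-34 + 28))*583 = 1428 + (2*28*(-6))*583 = 1428 - 336*583 = 1428 - 195888 = -194460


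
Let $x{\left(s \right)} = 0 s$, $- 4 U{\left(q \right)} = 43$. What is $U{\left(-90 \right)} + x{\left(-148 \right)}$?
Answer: $- \frac{43}{4} \approx -10.75$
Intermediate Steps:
$U{\left(q \right)} = - \frac{43}{4}$ ($U{\left(q \right)} = \left(- \frac{1}{4}\right) 43 = - \frac{43}{4}$)
$x{\left(s \right)} = 0$
$U{\left(-90 \right)} + x{\left(-148 \right)} = - \frac{43}{4} + 0 = - \frac{43}{4}$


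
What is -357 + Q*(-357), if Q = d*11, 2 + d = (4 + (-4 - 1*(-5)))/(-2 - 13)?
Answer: 8806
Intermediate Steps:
d = -7/3 (d = -2 + (4 + (-4 - 1*(-5)))/(-2 - 13) = -2 + (4 + (-4 + 5))/(-15) = -2 + (4 + 1)*(-1/15) = -2 + 5*(-1/15) = -2 - ⅓ = -7/3 ≈ -2.3333)
Q = -77/3 (Q = -7/3*11 = -77/3 ≈ -25.667)
-357 + Q*(-357) = -357 - 77/3*(-357) = -357 + 9163 = 8806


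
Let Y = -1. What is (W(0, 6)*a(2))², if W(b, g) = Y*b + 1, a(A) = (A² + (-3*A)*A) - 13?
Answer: 441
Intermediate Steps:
a(A) = -13 - 2*A² (a(A) = (A² - 3*A²) - 13 = -2*A² - 13 = -13 - 2*A²)
W(b, g) = 1 - b (W(b, g) = -b + 1 = 1 - b)
(W(0, 6)*a(2))² = ((1 - 1*0)*(-13 - 2*2²))² = ((1 + 0)*(-13 - 2*4))² = (1*(-13 - 8))² = (1*(-21))² = (-21)² = 441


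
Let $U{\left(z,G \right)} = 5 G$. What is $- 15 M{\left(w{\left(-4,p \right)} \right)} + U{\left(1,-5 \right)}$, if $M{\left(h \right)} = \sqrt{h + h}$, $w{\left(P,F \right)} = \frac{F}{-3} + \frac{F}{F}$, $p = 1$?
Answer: $-25 - 10 \sqrt{3} \approx -42.32$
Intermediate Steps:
$w{\left(P,F \right)} = 1 - \frac{F}{3}$ ($w{\left(P,F \right)} = F \left(- \frac{1}{3}\right) + 1 = - \frac{F}{3} + 1 = 1 - \frac{F}{3}$)
$M{\left(h \right)} = \sqrt{2} \sqrt{h}$ ($M{\left(h \right)} = \sqrt{2 h} = \sqrt{2} \sqrt{h}$)
$- 15 M{\left(w{\left(-4,p \right)} \right)} + U{\left(1,-5 \right)} = - 15 \sqrt{2} \sqrt{1 - \frac{1}{3}} + 5 \left(-5\right) = - 15 \sqrt{2} \sqrt{1 - \frac{1}{3}} - 25 = - 15 \sqrt{2} \sqrt{\frac{2}{3}} - 25 = - 15 \sqrt{2} \frac{\sqrt{6}}{3} - 25 = - 15 \frac{2 \sqrt{3}}{3} - 25 = - 10 \sqrt{3} - 25 = -25 - 10 \sqrt{3}$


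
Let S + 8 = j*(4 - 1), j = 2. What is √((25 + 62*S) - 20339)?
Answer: I*√20438 ≈ 142.96*I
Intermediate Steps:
S = -2 (S = -8 + 2*(4 - 1) = -8 + 2*3 = -8 + 6 = -2)
√((25 + 62*S) - 20339) = √((25 + 62*(-2)) - 20339) = √((25 - 124) - 20339) = √(-99 - 20339) = √(-20438) = I*√20438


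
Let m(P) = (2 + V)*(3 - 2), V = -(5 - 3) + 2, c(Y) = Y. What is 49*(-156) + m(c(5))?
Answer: -7642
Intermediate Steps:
V = 0 (V = -1*2 + 2 = -2 + 2 = 0)
m(P) = 2 (m(P) = (2 + 0)*(3 - 2) = 2*1 = 2)
49*(-156) + m(c(5)) = 49*(-156) + 2 = -7644 + 2 = -7642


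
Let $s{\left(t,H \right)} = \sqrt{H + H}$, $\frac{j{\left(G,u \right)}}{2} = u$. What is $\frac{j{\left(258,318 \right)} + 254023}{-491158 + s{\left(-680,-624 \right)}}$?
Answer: $- \frac{62538902561}{120618091106} - \frac{254659 i \sqrt{78}}{60309045553} \approx -0.51849 - 3.7293 \cdot 10^{-5} i$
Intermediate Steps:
$j{\left(G,u \right)} = 2 u$
$s{\left(t,H \right)} = \sqrt{2} \sqrt{H}$ ($s{\left(t,H \right)} = \sqrt{2 H} = \sqrt{2} \sqrt{H}$)
$\frac{j{\left(258,318 \right)} + 254023}{-491158 + s{\left(-680,-624 \right)}} = \frac{2 \cdot 318 + 254023}{-491158 + \sqrt{2} \sqrt{-624}} = \frac{636 + 254023}{-491158 + \sqrt{2} \cdot 4 i \sqrt{39}} = \frac{254659}{-491158 + 4 i \sqrt{78}}$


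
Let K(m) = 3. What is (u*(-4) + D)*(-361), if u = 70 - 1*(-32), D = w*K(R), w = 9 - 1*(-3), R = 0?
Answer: 134292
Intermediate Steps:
w = 12 (w = 9 + 3 = 12)
D = 36 (D = 12*3 = 36)
u = 102 (u = 70 + 32 = 102)
(u*(-4) + D)*(-361) = (102*(-4) + 36)*(-361) = (-408 + 36)*(-361) = -372*(-361) = 134292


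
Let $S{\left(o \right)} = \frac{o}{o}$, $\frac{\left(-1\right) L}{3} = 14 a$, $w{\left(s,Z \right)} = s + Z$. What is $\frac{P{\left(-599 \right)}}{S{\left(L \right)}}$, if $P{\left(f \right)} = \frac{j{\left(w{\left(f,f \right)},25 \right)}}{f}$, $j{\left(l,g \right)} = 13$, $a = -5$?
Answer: $- \frac{13}{599} \approx -0.021703$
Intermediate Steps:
$w{\left(s,Z \right)} = Z + s$
$L = 210$ ($L = - 3 \cdot 14 \left(-5\right) = \left(-3\right) \left(-70\right) = 210$)
$S{\left(o \right)} = 1$
$P{\left(f \right)} = \frac{13}{f}$
$\frac{P{\left(-599 \right)}}{S{\left(L \right)}} = \frac{13 \frac{1}{-599}}{1} = 13 \left(- \frac{1}{599}\right) 1 = \left(- \frac{13}{599}\right) 1 = - \frac{13}{599}$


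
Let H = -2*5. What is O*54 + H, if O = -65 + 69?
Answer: 206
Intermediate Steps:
O = 4
H = -10
O*54 + H = 4*54 - 10 = 216 - 10 = 206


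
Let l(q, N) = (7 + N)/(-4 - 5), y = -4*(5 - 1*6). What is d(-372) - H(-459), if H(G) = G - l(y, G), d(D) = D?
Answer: 1235/9 ≈ 137.22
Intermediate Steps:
y = 4 (y = -4*(5 - 6) = -4*(-1) = 4)
l(q, N) = -7/9 - N/9 (l(q, N) = (7 + N)/(-9) = (7 + N)*(-⅑) = -7/9 - N/9)
H(G) = 7/9 + 10*G/9 (H(G) = G - (-7/9 - G/9) = G + (7/9 + G/9) = 7/9 + 10*G/9)
d(-372) - H(-459) = -372 - (7/9 + (10/9)*(-459)) = -372 - (7/9 - 510) = -372 - 1*(-4583/9) = -372 + 4583/9 = 1235/9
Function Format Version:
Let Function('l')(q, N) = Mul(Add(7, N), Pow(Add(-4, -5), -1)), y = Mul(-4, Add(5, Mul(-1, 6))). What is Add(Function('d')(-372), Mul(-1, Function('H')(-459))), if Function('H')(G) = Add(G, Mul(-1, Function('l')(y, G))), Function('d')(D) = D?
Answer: Rational(1235, 9) ≈ 137.22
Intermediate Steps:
y = 4 (y = Mul(-4, Add(5, -6)) = Mul(-4, -1) = 4)
Function('l')(q, N) = Add(Rational(-7, 9), Mul(Rational(-1, 9), N)) (Function('l')(q, N) = Mul(Add(7, N), Pow(-9, -1)) = Mul(Add(7, N), Rational(-1, 9)) = Add(Rational(-7, 9), Mul(Rational(-1, 9), N)))
Function('H')(G) = Add(Rational(7, 9), Mul(Rational(10, 9), G)) (Function('H')(G) = Add(G, Mul(-1, Add(Rational(-7, 9), Mul(Rational(-1, 9), G)))) = Add(G, Add(Rational(7, 9), Mul(Rational(1, 9), G))) = Add(Rational(7, 9), Mul(Rational(10, 9), G)))
Add(Function('d')(-372), Mul(-1, Function('H')(-459))) = Add(-372, Mul(-1, Add(Rational(7, 9), Mul(Rational(10, 9), -459)))) = Add(-372, Mul(-1, Add(Rational(7, 9), -510))) = Add(-372, Mul(-1, Rational(-4583, 9))) = Add(-372, Rational(4583, 9)) = Rational(1235, 9)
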